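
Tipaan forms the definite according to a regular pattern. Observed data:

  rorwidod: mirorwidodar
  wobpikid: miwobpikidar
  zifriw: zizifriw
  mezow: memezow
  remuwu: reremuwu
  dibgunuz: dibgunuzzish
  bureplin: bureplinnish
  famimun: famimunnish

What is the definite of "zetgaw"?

wobpikid and zifriw both have last vowel 'i' yet inflect differently (miwobpikidar, zizifriw), so the last vowel is not what conditions the rule; the final letter is.
"zetgaw" ends in -w. The stems ending in -w (zifriw → zizifriw, mezow → memezow) repeat the first consonant+vowel as a prefix.
So zetgaw → zezetgaw.

zezetgaw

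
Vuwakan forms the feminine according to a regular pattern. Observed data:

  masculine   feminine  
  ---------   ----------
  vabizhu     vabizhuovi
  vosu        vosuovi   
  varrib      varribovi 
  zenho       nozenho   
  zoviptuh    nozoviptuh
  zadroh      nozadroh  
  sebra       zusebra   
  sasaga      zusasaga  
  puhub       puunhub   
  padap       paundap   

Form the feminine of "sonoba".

varrib and puhub both end in -b yet inflect differently (varribovi, puunhub), so the final letter is not what conditions the rule; the first letter is.
"sonoba" begins with s-. The stems beginning with s- (sebra → zusebra, sasaga → zusasaga) add the prefix zu-.
The other patterns: stems beginning with v- add -ovi; stems beginning with z- add the prefix no-; stems beginning with p- insert -un- after the first vowel.
So sonoba → zusonoba.

zusonoba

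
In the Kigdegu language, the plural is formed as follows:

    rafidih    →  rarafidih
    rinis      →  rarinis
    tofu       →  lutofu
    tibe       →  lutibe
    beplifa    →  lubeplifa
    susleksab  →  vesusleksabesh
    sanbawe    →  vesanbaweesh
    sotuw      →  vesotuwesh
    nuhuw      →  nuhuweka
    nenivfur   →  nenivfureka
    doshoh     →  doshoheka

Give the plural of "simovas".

"simovas" begins with s-. The stems beginning with s- (susleksab → vesusleksabesh, sanbawe → vesanbaweesh, sotuw → vesotuwesh) add ve- … -esh around the stem.
The other patterns: stems beginning with r- add the prefix ra-; stems beginning with b- or t- add the prefix lu-; stems beginning with d- or n- add -eka.
So simovas → vesimovasesh.

vesimovasesh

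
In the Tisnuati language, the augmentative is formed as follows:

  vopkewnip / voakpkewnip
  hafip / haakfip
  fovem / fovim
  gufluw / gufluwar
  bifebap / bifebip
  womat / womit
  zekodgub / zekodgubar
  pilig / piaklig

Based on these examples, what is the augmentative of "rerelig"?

vopkewnip and bifebap both end in -p yet inflect differently (voakpkewnip, bifebip), so the final letter is not what conditions the rule; the last vowel is.
"rerelig" has last vowel 'i'. The stems whose last vowel is 'i' (vopkewnip → voakpkewnip, hafip → haakfip, pilig → piaklig) insert -ak- after the first vowel.
The other patterns: stems whose last vowel is 'u' add -ar; stems whose last vowel is 'a' or 'e' change the last vowel to 'i'.
So rerelig → reakrelig.

reakrelig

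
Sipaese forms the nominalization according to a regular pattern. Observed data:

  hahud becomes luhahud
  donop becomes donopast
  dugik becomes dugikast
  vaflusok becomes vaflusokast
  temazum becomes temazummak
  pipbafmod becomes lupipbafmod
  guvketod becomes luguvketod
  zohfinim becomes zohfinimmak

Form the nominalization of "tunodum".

tunodummak

temazum and hahud both have last vowel 'u' yet inflect differently (temazummak, luhahud), so the last vowel is not what conditions the rule; the final letter is.
"tunodum" ends in -m. The stems ending in -m (temazum → temazummak, zohfinim → zohfinimmak) double the final consonant and add -ak.
The other patterns: stems ending in -d add the prefix lu-; stems ending in -k or -p add -ast.
So tunodum → tunodummak.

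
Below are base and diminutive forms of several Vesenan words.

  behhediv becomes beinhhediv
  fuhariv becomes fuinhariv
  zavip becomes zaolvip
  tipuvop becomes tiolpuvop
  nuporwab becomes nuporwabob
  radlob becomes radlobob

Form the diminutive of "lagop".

behhediv and zavip both have last vowel 'i' yet inflect differently (beinhhediv, zaolvip), so the last vowel is not what conditions the rule; the final letter is.
"lagop" ends in -p. The stems ending in -p (zavip → zaolvip, tipuvop → tiolpuvop) insert -ol- after the first vowel.
The other patterns: stems ending in -v insert -in- after the first vowel; stems ending in -b add -ob.
So lagop → laolgop.

laolgop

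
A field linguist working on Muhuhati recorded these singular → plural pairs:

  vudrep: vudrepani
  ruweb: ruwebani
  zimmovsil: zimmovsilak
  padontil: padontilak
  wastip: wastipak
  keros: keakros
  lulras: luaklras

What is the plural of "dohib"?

dohibak

vudrep and wastip both end in -p yet inflect differently (vudrepani, wastipak), so the final letter is not what conditions the rule; the last vowel is.
"dohib" has last vowel 'i'. The stems whose last vowel is 'i' (zimmovsil → zimmovsilak, padontil → padontilak, wastip → wastipak) add -ak.
So dohib → dohibak.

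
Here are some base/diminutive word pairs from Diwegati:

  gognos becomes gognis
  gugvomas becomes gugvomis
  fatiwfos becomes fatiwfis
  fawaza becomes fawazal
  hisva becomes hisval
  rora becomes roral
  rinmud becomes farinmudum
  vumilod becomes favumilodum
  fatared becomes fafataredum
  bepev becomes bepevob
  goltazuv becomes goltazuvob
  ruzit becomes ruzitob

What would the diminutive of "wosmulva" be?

wosmulval

"wosmulva" ends in -a. The stems ending in -a (fawaza → fawazal, hisva → hisval, rora → roral) drop the final letter and add -al.
The other patterns: stems ending in -s change the last vowel to 'i'; stems ending in -d add fa- … -um around the stem; stems ending in -t or -v add -ob.
So wosmulva → wosmulval.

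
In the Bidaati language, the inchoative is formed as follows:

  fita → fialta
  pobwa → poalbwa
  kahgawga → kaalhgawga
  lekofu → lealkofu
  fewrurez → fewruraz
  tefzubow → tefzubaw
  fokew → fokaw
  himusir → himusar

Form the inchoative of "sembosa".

"sembosa" ends in a vowel. The stems ending in a vowel (fita → fialta, pobwa → poalbwa, kahgawga → kaalhgawga) insert -al- after the first vowel.
The other pattern: stems ending in a consonant change the last vowel to 'a'.
So sembosa → sealmbosa.

sealmbosa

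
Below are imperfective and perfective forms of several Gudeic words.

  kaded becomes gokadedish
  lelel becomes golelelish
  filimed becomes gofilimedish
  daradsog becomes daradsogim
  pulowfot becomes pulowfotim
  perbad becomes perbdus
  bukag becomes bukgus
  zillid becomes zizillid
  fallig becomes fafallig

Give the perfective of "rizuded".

"rizuded" has last vowel 'e'. The stems whose last vowel is 'e' (kaded → gokadedish, lelel → golelelish, filimed → gofilimedish) add go- … -ish around the stem.
So rizuded → gorizudedish.

gorizudedish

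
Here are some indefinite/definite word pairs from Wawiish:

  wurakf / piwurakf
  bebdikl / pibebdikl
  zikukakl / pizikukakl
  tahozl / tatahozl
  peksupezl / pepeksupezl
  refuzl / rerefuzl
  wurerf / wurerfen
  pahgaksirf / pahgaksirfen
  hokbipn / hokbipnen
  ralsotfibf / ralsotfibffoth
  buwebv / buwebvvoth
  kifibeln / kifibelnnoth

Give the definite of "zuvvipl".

bebdikl and tahozl both end in -l yet inflect differently (pibebdikl, tatahozl), so the final letter is not what conditions the rule; the second-to-last letter is.
"zuvvipl" has second-to-last letter 'p'. The one such stem in the data (hokbipn → hokbipnen) adds -en, so the same rule applies.
So zuvvipl → zuvviplen.

zuvviplen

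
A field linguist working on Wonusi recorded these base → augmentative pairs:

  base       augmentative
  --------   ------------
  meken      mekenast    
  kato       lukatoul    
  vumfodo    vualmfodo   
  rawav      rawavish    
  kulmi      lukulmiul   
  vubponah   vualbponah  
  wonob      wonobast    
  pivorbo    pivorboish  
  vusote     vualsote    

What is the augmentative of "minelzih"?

minelzihast

vumfodo and pivorbo both end in -o yet inflect differently (vualmfodo, pivorboish), so the final letter is not what conditions the rule; the first letter is.
"minelzih" begins with m-. The one such stem in the data (meken → mekenast) adds -ast, so the same rule applies.
So minelzih → minelzihast.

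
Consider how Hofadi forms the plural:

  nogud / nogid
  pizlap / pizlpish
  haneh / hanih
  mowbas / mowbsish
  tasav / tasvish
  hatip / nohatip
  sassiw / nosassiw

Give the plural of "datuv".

pizlap and hatip both end in -p yet inflect differently (pizlpish, nohatip), so the final letter is not what conditions the rule; the last vowel is.
"datuv" has last vowel 'u'. The one such stem in the data (nogud → nogid) changes the last vowel to 'i' (as does haneh), so the same rule applies.
The other patterns: stems whose last vowel is 'a' delete the last vowel and add -ish; stems whose last vowel is 'i' add the prefix no-.
So datuv → dativ.

dativ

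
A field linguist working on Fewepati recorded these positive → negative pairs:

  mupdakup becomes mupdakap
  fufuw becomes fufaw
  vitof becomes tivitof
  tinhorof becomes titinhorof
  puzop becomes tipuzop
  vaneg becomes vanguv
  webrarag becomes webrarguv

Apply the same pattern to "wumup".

wumap

mupdakup and puzop both end in -p yet inflect differently (mupdakap, tipuzop), so the final letter is not what conditions the rule; the last vowel is.
"wumup" has last vowel 'u'. The stems whose last vowel is 'u' (mupdakup → mupdakap, fufuw → fufaw) change the last vowel to 'a'.
The other patterns: stems whose last vowel is 'o' add the prefix ti-; stems whose last vowel is 'a' or 'e' delete the last vowel and add -uv.
So wumup → wumap.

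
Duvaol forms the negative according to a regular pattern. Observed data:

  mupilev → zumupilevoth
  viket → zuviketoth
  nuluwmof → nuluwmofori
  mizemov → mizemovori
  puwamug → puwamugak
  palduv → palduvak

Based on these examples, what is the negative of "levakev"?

zulevakevoth

palduv and mizemov both end in -v yet inflect differently (palduvak, mizemovori), so the final letter is not what conditions the rule; the last vowel is.
"levakev" has last vowel 'e'. The stems whose last vowel is 'e' (mupilev → zumupilevoth, viket → zuviketoth) add zu- … -oth around the stem.
The other patterns: stems whose last vowel is 'u' add -ak; stems whose last vowel is 'o' add -ori.
So levakev → zulevakevoth.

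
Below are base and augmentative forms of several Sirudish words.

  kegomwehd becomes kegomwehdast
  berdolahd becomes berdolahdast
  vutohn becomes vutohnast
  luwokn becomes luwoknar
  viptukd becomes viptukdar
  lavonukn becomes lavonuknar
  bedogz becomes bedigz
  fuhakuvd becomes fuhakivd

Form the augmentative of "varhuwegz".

varhuwigz

"varhuwegz" has second-to-last letter 'g'. The one such stem in the data (bedogz → bedigz) changes the last vowel to 'i' (as does fuhakuvd), so the same rule applies.
The other patterns: stems whose second-to-last letter is 'h' add -ast; stems whose second-to-last letter is 'k' add -ar.
So varhuwegz → varhuwigz.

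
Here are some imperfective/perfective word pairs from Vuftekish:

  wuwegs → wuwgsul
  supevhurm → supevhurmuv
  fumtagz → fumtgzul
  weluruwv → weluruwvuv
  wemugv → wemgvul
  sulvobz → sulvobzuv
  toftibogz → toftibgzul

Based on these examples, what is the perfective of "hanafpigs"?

toftibogz and sulvobz both end in -z yet inflect differently (toftibgzul, sulvobzuv), so the final letter is not what conditions the rule; the second-to-last letter is.
"hanafpigs" has second-to-last letter 'g'. The stems whose second-to-last letter is 'g' (wemugv → wemgvul, wuwegs → wuwgsul, toftibogz → toftibgzul) delete the last vowel and add -ul.
The other pattern: stems whose second-to-last letter is 'b', 'r' or 'w' add -uv.
So hanafpigs → hanafpgsul.

hanafpgsul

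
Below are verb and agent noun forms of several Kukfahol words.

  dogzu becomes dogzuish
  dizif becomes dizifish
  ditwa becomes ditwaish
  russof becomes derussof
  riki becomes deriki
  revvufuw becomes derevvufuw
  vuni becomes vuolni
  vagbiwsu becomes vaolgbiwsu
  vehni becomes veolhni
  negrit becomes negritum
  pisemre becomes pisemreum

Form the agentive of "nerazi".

"nerazi" begins with n-. The one such stem in the data (negrit → negritum) adds -um, so the same rule applies.
The other patterns: stems beginning with d- add -ish; stems beginning with r- add the prefix de-; stems beginning with v- insert -ol- after the first vowel.
So nerazi → nerazium.

nerazium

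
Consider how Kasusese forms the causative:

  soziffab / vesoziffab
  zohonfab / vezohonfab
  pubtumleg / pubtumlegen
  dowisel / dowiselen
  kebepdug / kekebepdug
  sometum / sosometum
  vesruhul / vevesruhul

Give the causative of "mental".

vemental

pubtumleg and kebepdug both end in -g yet inflect differently (pubtumlegen, kekebepdug), so the final letter is not what conditions the rule; the last vowel is.
"mental" has last vowel 'a'. The stems whose last vowel is 'a' (soziffab → vesoziffab, zohonfab → vezohonfab) add the prefix ve-.
So mental → vemental.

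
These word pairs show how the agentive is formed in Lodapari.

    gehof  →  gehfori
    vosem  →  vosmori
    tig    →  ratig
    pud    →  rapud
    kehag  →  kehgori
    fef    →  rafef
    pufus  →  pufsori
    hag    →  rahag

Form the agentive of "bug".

kehag and tig both end in -g yet inflect differently (kehgori, ratig), so the final letter is not what conditions the rule; the number of vowels is.
"bug" has 1 vowel. The stems with 1 vowel (tig → ratig, fef → rafef, pud → rapud) add the prefix ra-.
So bug → rabug.

rabug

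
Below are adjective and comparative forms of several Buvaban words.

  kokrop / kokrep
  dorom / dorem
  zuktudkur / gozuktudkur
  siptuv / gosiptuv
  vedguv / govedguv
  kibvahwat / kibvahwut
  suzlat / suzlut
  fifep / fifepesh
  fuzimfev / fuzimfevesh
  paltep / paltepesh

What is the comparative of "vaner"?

vaneresh

"vaner" has last vowel 'e'. The stems whose last vowel is 'e' (fifep → fifepesh, fuzimfev → fuzimfevesh, paltep → paltepesh) add -esh.
So vaner → vaneresh.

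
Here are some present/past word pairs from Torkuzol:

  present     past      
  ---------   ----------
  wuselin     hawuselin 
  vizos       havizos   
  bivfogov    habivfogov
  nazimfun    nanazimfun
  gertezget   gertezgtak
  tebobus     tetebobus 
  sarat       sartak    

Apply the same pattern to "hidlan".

nazimfun and wuselin both end in -n yet inflect differently (nanazimfun, hawuselin), so the final letter is not what conditions the rule; the last vowel is.
"hidlan" has last vowel 'a'. The one such stem in the data (sarat → sartak) deletes the last vowel and adds -ak (as does gertezget), so the same rule applies.
So hidlan → hidlnak.

hidlnak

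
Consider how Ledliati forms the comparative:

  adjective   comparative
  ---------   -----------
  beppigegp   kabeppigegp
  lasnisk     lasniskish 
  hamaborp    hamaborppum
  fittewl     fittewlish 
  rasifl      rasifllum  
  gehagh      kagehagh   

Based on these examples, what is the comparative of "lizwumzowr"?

"lizwumzowr" has second-to-last letter 'w'. The one such stem in the data (fittewl → fittewlish) adds -ish, so the same rule applies.
So lizwumzowr → lizwumzowrish.

lizwumzowrish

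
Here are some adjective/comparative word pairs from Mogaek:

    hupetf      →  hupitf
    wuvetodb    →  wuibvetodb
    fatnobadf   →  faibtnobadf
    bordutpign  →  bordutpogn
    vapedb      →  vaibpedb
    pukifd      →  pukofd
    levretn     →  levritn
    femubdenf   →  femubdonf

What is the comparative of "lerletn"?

lerlitn

"lerletn" has second-to-last letter 't'. The stems whose second-to-last letter is 't' (levretn → levritn, hupetf → hupitf) change the last vowel to 'i'.
So lerletn → lerlitn.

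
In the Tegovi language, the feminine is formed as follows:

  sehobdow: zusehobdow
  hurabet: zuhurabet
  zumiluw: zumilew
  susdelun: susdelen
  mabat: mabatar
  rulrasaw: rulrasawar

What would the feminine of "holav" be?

holavar

"holav" has last vowel 'a'. The stems whose last vowel is 'a' (rulrasaw → rulrasawar, mabat → mabatar) add -ar.
The other patterns: stems whose last vowel is 'u' change the last vowel to 'e'; stems whose last vowel is 'e' or 'o' add the prefix zu-.
So holav → holavar.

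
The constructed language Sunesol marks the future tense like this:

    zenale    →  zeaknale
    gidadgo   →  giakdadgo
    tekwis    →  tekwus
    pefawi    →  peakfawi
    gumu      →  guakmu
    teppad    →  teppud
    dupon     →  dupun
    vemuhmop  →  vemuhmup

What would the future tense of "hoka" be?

"hoka" ends in a vowel. The stems ending in a vowel (zenale → zeaknale, gidadgo → giakdadgo, pefawi → peakfawi) insert -ak- after the first vowel.
So hoka → hoakka.

hoakka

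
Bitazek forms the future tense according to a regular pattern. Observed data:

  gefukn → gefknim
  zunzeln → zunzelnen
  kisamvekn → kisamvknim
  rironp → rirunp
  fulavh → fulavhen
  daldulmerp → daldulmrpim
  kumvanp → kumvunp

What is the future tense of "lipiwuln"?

daldulmerp and rironp both end in -p yet inflect differently (daldulmrpim, rirunp), so the final letter is not what conditions the rule; the second-to-last letter is.
"lipiwuln" has second-to-last letter 'l'. The one such stem in the data (zunzeln → zunzelnen) adds -en, so the same rule applies.
The other patterns: stems whose second-to-last letter is 'k' or 'r' delete the last vowel and add -im; stems whose second-to-last letter is 'n' change the last vowel to 'u'.
So lipiwuln → lipiwulnen.

lipiwulnen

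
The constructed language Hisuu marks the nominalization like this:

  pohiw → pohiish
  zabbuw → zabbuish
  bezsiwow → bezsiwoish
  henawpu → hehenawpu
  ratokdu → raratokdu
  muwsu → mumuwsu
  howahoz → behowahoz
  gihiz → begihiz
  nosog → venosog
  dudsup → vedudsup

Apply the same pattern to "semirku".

sesemirku

"semirku" ends in -u. The stems ending in -u (henawpu → hehenawpu, ratokdu → raratokdu, muwsu → mumuwsu) repeat the first consonant+vowel as a prefix.
So semirku → sesemirku.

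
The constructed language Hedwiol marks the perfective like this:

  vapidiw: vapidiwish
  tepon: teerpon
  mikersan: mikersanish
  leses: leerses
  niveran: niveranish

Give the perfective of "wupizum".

"wupizum" has 3 vowels. The stems with 3 vowels (mikersan → mikersanish, niveran → niveranish, vapidiw → vapidiwish) add -ish.
So wupizum → wupizumish.

wupizumish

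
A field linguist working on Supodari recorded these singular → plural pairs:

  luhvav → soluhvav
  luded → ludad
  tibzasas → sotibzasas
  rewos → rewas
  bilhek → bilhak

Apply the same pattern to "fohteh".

"fohteh" has last vowel 'e'. The stems whose last vowel is 'e' (bilhek → bilhak, luded → ludad) change the last vowel to 'a'.
The other pattern: stems whose last vowel is 'a' add the prefix so-.
So fohteh → fohtah.

fohtah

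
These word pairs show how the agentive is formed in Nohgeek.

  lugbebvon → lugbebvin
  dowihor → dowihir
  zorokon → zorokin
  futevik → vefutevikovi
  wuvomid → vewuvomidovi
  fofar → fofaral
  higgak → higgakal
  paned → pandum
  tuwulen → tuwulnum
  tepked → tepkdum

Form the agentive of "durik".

dowihor and fofar both end in -r yet inflect differently (dowihir, fofaral), so the final letter is not what conditions the rule; the last vowel is.
"durik" has last vowel 'i'. The stems whose last vowel is 'i' (futevik → vefutevikovi, wuvomid → vewuvomidovi) add ve- … -ovi around the stem.
The other patterns: stems whose last vowel is 'o' change the last vowel to 'i'; stems whose last vowel is 'a' add -al; stems whose last vowel is 'e' delete the last vowel and add -um.
So durik → vedurikovi.

vedurikovi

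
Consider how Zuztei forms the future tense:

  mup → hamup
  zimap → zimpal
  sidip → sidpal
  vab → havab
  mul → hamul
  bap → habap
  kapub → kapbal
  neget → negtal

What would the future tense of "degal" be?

deglal

sidip and mup both end in -p yet inflect differently (sidpal, hamup), so the final letter is not what conditions the rule; the number of vowels is.
"degal" has 2 vowels. The stems with 2 vowels (kapub → kapbal, neget → negtal, sidip → sidpal) delete the last vowel and add -al.
The other pattern: stems with 1 vowel add the prefix ha-.
So degal → deglal.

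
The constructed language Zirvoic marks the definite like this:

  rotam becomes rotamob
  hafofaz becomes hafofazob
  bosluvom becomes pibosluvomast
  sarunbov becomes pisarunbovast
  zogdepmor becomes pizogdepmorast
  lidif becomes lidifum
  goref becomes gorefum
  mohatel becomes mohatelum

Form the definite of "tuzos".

"tuzos" has last vowel 'o'. The stems whose last vowel is 'o' (bosluvom → pibosluvomast, sarunbov → pisarunbovast, zogdepmor → pizogdepmorast) add pi- … -ast around the stem.
The other patterns: stems whose last vowel is 'a' add -ob; stems whose last vowel is 'e' or 'i' add -um.
So tuzos → pituzosast.

pituzosast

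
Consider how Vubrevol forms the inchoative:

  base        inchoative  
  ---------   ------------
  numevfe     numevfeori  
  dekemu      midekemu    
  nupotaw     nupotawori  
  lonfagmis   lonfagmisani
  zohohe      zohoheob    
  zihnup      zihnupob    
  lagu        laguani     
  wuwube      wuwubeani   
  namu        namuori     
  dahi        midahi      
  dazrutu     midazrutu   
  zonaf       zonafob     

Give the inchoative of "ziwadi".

namu and dekemu both end in -u yet inflect differently (namuori, midekemu), so the final letter is not what conditions the rule; the first letter is.
"ziwadi" begins with z-. The stems beginning with z- (zohohe → zohoheob, zonaf → zonafob, zihnup → zihnupob) add -ob.
So ziwadi → ziwadiob.

ziwadiob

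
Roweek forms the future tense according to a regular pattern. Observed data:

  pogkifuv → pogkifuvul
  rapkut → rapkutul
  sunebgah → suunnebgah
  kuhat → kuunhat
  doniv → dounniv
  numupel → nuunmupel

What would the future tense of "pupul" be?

rapkut and kuhat both end in -t yet inflect differently (rapkutul, kuunhat), so the final letter is not what conditions the rule; the last vowel is.
"pupul" has last vowel 'u'. The stems whose last vowel is 'u' (pogkifuv → pogkifuvul, rapkut → rapkutul) add -ul.
The other pattern: stems whose last vowel is 'a', 'e' or 'i' insert -un- after the first vowel.
So pupul → pupulul.

pupulul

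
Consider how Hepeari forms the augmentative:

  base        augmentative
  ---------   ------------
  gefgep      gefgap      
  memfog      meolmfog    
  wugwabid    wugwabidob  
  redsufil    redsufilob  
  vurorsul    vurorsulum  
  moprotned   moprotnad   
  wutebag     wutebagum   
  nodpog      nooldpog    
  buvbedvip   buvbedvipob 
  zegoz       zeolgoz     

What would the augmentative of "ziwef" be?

ziwaf

gefgep and buvbedvip both end in -p yet inflect differently (gefgap, buvbedvipob), so the final letter is not what conditions the rule; the last vowel is.
"ziwef" has last vowel 'e'. The stems whose last vowel is 'e' (moprotned → moprotnad, gefgep → gefgap) change the last vowel to 'a'.
The other patterns: stems whose last vowel is 'o' insert -ol- after the first vowel; stems whose last vowel is 'i' add -ob; stems whose last vowel is 'a' or 'u' add -um.
So ziwef → ziwaf.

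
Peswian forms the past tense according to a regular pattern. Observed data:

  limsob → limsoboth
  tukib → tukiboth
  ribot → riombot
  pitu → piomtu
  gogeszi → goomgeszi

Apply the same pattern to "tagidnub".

tagidnuboth

"tagidnub" ends in -b. The stems ending in -b (tukib → tukiboth, limsob → limsoboth) add -oth.
The other pattern: stems ending in -i, -t or -u insert -om- after the first vowel.
So tagidnub → tagidnuboth.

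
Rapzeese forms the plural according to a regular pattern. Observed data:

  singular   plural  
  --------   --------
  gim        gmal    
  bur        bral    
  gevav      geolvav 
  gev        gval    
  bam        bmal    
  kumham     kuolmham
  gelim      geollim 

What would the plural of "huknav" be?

gelim and gim both end in -m yet inflect differently (geollim, gmal), so the final letter is not what conditions the rule; the number of vowels is.
"huknav" has 2 vowels. The stems with 2 vowels (gevav → geolvav, gelim → geollim, kumham → kuolmham) insert -ol- after the first vowel.
So huknav → huolknav.

huolknav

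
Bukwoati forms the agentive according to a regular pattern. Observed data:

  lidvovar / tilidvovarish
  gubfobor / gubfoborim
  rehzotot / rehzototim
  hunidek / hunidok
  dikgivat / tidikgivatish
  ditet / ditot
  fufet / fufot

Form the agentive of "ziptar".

ditet and dikgivat both end in -t yet inflect differently (ditot, tidikgivatish), so the final letter is not what conditions the rule; the last vowel is.
"ziptar" has last vowel 'a'. The stems whose last vowel is 'a' (lidvovar → tilidvovarish, dikgivat → tidikgivatish) add ti- … -ish around the stem.
So ziptar → tiziptarish.

tiziptarish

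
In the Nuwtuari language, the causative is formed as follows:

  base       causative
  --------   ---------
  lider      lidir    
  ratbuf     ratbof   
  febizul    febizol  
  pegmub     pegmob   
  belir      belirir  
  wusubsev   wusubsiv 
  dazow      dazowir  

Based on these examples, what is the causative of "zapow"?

"zapow" has last vowel 'o'. The one such stem in the data (dazow → dazowir) adds -ir, so the same rule applies.
So zapow → zapowir.

zapowir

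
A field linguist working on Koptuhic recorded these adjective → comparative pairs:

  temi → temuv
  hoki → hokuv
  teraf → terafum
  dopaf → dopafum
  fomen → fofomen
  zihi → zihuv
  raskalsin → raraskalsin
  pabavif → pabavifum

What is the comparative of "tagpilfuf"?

tagpilfufum

pabavif and zihi both have last vowel 'i' yet inflect differently (pabavifum, zihuv), so the last vowel is not what conditions the rule; the final letter is.
"tagpilfuf" ends in -f. The stems ending in -f (dopaf → dopafum, pabavif → pabavifum, teraf → terafum) add -um.
So tagpilfuf → tagpilfufum.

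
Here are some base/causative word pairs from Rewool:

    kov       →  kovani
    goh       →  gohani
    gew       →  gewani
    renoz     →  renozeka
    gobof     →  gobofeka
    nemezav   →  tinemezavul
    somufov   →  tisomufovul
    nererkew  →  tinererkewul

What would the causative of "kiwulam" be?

kov and nemezav both end in -v yet inflect differently (kovani, tinemezavul), so the final letter is not what conditions the rule; the number of vowels is.
"kiwulam" has 3 vowels. The stems with 3 vowels (nemezav → tinemezavul, somufov → tisomufovul, nererkew → tinererkewul) add ti- … -ul around the stem.
So kiwulam → tikiwulamul.

tikiwulamul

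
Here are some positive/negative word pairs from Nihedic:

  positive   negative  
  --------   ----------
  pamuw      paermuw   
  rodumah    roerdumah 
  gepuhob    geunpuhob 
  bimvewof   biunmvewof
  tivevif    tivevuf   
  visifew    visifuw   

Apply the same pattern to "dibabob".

diunbabob

"dibabob" has last vowel 'o'. The stems whose last vowel is 'o' (gepuhob → geunpuhob, bimvewof → biunmvewof) insert -un- after the first vowel.
The other patterns: stems whose last vowel is 'a' or 'u' insert -er- after the first vowel; stems whose last vowel is 'e' or 'i' change the last vowel to 'u'.
So dibabob → diunbabob.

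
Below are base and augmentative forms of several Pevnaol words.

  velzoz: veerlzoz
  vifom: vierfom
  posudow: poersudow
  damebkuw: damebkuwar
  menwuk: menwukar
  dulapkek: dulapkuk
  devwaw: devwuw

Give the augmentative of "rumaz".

posudow and damebkuw both end in -w yet inflect differently (poersudow, damebkuwar), so the final letter is not what conditions the rule; the last vowel is.
"rumaz" has last vowel 'a'. The one such stem in the data (devwaw → devwuw) changes the last vowel to 'u' (as does dulapkek), so the same rule applies.
So rumaz → rumuz.

rumuz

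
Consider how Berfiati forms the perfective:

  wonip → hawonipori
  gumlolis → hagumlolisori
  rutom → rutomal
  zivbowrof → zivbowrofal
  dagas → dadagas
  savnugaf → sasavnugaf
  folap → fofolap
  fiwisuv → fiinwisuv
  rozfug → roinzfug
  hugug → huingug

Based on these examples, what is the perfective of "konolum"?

koinnolum

gumlolis and dagas both end in -s yet inflect differently (hagumlolisori, dadagas), so the final letter is not what conditions the rule; the last vowel is.
"konolum" has last vowel 'u'. The stems whose last vowel is 'u' (fiwisuv → fiinwisuv, rozfug → roinzfug, hugug → huingug) insert -in- after the first vowel.
The other patterns: stems whose last vowel is 'i' add ha- … -ori around the stem; stems whose last vowel is 'o' add -al; stems whose last vowel is 'a' repeat the first consonant+vowel as a prefix.
So konolum → koinnolum.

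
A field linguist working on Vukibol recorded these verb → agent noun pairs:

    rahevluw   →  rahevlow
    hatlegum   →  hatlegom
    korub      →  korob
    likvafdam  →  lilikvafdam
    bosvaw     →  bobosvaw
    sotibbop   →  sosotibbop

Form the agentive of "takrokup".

takrokop

"takrokup" has last vowel 'u'. The stems whose last vowel is 'u' (rahevluw → rahevlow, hatlegum → hatlegom, korub → korob) change the last vowel to 'o'.
So takrokup → takrokop.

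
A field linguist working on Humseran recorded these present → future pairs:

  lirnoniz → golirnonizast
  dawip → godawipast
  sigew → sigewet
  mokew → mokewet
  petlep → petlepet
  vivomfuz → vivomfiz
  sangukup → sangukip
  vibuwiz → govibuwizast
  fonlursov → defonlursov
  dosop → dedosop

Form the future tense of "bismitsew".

bismitsewet

"bismitsew" has last vowel 'e'. The stems whose last vowel is 'e' (sigew → sigewet, petlep → petlepet, mokew → mokewet) add -et.
The other patterns: stems whose last vowel is 'o' add the prefix de-; stems whose last vowel is 'i' add go- … -ast around the stem; stems whose last vowel is 'u' change the last vowel to 'i'.
So bismitsew → bismitsewet.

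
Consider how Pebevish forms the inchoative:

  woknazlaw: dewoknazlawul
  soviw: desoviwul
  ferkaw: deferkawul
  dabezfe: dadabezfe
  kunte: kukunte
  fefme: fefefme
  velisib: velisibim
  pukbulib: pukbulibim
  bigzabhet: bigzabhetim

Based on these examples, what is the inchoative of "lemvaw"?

soviw and velisib both have last vowel 'i' yet inflect differently (desoviwul, velisibim), so the last vowel is not what conditions the rule; the final letter is.
"lemvaw" ends in -w. The stems ending in -w (woknazlaw → dewoknazlawul, soviw → desoviwul, ferkaw → deferkawul) add de- … -ul around the stem.
The other patterns: stems ending in -e repeat the first consonant+vowel as a prefix; stems ending in -b or -t add -im.
So lemvaw → delemvawul.

delemvawul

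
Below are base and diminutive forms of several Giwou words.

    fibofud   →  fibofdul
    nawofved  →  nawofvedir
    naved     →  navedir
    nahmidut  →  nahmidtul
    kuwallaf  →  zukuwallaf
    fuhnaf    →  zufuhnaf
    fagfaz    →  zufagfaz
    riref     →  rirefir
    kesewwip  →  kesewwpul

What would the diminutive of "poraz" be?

zuporaz

fuhnaf and riref both end in -f yet inflect differently (zufuhnaf, rirefir), so the final letter is not what conditions the rule; the last vowel is.
"poraz" has last vowel 'a'. The stems whose last vowel is 'a' (fuhnaf → zufuhnaf, fagfaz → zufagfaz, kuwallaf → zukuwallaf) add the prefix zu-.
So poraz → zuporaz.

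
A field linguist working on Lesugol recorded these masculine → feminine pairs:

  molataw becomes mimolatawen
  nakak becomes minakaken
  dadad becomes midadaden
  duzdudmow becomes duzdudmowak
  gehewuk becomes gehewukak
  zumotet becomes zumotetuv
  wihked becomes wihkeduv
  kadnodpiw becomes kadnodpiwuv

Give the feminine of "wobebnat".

miwobebnaten

molataw and duzdudmow both end in -w yet inflect differently (mimolatawen, duzdudmowak), so the final letter is not what conditions the rule; the last vowel is.
"wobebnat" has last vowel 'a'. The stems whose last vowel is 'a' (molataw → mimolatawen, nakak → minakaken, dadad → midadaden) add mi- … -en around the stem.
So wobebnat → miwobebnaten.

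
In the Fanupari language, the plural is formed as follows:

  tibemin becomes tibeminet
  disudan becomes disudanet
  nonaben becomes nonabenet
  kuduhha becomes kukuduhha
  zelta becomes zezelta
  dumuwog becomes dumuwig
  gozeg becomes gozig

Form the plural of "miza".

"miza" ends in -a. The stems ending in -a (kuduhha → kukuduhha, zelta → zezelta) repeat the first consonant+vowel as a prefix.
So miza → mimiza.

mimiza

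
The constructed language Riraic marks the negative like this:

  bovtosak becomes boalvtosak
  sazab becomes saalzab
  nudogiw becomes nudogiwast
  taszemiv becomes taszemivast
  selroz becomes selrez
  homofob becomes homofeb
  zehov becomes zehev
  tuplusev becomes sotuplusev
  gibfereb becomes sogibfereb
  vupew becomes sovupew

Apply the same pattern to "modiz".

"modiz" has last vowel 'i'. The stems whose last vowel is 'i' (nudogiw → nudogiwast, taszemiv → taszemivast) add -ast.
So modiz → modizast.

modizast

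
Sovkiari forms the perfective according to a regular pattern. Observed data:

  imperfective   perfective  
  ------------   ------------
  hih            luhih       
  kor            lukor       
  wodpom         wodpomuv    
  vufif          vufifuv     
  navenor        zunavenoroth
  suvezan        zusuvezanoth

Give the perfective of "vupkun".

vupkunuv

"vupkun" has 2 vowels. The stems with 2 vowels (wodpom → wodpomuv, vufif → vufifuv) add -uv.
The other patterns: stems with 1 vowel add the prefix lu-; stems with 3 vowels add zu- … -oth around the stem.
So vupkun → vupkunuv.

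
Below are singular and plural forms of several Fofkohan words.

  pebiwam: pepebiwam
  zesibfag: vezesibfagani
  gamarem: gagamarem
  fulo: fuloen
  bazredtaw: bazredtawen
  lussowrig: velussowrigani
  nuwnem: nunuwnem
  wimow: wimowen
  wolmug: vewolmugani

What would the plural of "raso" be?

"raso" ends in -o. The one such stem in the data (fulo → fuloen) adds -en, so the same rule applies.
So raso → rasoen.

rasoen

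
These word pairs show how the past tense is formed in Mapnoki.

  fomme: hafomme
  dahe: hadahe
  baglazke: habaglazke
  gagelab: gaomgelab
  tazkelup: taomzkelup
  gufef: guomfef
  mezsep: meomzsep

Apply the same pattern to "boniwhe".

fomme and gufef both have last vowel 'e' yet inflect differently (hafomme, guomfef), so the last vowel is not what conditions the rule; the final letter is.
"boniwhe" ends in -e. The stems ending in -e (fomme → hafomme, dahe → hadahe, baglazke → habaglazke) add the prefix ha-.
The other pattern: stems ending in -b, -f or -p insert -om- after the first vowel.
So boniwhe → haboniwhe.

haboniwhe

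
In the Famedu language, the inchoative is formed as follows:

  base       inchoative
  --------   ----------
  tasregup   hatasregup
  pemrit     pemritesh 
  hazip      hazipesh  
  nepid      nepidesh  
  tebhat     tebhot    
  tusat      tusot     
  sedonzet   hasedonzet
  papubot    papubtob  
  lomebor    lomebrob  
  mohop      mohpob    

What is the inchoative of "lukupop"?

papubot and tebhat both end in -t yet inflect differently (papubtob, tebhot), so the final letter is not what conditions the rule; the last vowel is.
"lukupop" has last vowel 'o'. The stems whose last vowel is 'o' (lomebor → lomebrob, papubot → papubtob, mohop → mohpob) delete the last vowel and add -ob.
The other patterns: stems whose last vowel is 'a' change the last vowel to 'o'; stems whose last vowel is 'i' add -esh; stems whose last vowel is 'e' or 'u' add the prefix ha-.
So lukupop → lukuppob.

lukuppob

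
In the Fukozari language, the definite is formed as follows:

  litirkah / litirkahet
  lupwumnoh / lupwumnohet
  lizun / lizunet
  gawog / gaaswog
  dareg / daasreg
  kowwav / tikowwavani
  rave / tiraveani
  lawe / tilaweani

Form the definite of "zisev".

tizisevani

lupwumnoh and gawog both have last vowel 'o' yet inflect differently (lupwumnohet, gaaswog), so the last vowel is not what conditions the rule; the final letter is.
"zisev" ends in -v. The one such stem in the data (kowwav → tikowwavani) adds ti- … -ani around the stem, so the same rule applies.
The other patterns: stems ending in -h or -n add -et; stems ending in -g insert -as- after the first vowel.
So zisev → tizisevani.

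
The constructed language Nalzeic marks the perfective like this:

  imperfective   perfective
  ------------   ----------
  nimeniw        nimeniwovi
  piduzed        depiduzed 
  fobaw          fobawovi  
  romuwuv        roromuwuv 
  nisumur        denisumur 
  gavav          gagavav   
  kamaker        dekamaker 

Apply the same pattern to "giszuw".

giszuwovi

"giszuw" ends in -w. The stems ending in -w (fobaw → fobawovi, nimeniw → nimeniwovi) add -ovi.
So giszuw → giszuwovi.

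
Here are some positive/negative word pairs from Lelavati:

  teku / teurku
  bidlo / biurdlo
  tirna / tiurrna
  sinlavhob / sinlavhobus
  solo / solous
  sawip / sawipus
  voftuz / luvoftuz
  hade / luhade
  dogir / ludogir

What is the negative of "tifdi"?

tiurfdi

"tifdi" begins with t-. The stems beginning with t- (teku → teurku, tirna → tiurrna) insert -ur- after the first vowel.
So tifdi → tiurfdi.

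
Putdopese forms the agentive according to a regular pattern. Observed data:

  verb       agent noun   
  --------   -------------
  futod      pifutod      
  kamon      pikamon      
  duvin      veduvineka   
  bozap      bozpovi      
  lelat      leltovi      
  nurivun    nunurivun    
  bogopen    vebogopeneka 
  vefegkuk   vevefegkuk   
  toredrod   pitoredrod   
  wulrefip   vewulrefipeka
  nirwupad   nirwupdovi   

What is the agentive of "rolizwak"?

rolizwkovi

kamon and nurivun both end in -n yet inflect differently (pikamon, nunurivun), so the final letter is not what conditions the rule; the last vowel is.
"rolizwak" has last vowel 'a'. The stems whose last vowel is 'a' (nirwupad → nirwupdovi, bozap → bozpovi, lelat → leltovi) delete the last vowel and add -ovi.
So rolizwak → rolizwkovi.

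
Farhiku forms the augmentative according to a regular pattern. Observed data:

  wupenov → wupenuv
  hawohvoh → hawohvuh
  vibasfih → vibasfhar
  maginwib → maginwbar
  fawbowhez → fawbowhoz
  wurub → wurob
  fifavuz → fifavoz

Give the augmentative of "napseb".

"napseb" has last vowel 'e'. The one such stem in the data (fawbowhez → fawbowhoz) changes the last vowel to 'o' (as do wurub, fifavuz), so the same rule applies.
So napseb → napsob.

napsob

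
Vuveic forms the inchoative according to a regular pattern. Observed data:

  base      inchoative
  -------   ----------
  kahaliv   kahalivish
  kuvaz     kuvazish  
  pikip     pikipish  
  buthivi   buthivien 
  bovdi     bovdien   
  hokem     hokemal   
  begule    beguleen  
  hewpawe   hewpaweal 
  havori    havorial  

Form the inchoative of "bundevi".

bundevien

begule and hewpawe both end in -e yet inflect differently (beguleen, hewpaweal), so the final letter is not what conditions the rule; the first letter is.
"bundevi" begins with b-. The stems beginning with b- (bovdi → bovdien, buthivi → buthivien, begule → beguleen) add -en.
So bundevi → bundevien.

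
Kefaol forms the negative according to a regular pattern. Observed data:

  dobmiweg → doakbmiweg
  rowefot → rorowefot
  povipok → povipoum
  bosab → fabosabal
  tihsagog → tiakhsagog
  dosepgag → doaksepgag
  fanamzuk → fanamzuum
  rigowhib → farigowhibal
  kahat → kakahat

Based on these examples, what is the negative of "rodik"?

povipok and rowefot both have last vowel 'o' yet inflect differently (povipoum, rorowefot), so the last vowel is not what conditions the rule; the final letter is.
"rodik" ends in -k. The stems ending in -k (povipok → povipoum, fanamzuk → fanamzuum) drop the final letter and add -um.
So rodik → rodium.

rodium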